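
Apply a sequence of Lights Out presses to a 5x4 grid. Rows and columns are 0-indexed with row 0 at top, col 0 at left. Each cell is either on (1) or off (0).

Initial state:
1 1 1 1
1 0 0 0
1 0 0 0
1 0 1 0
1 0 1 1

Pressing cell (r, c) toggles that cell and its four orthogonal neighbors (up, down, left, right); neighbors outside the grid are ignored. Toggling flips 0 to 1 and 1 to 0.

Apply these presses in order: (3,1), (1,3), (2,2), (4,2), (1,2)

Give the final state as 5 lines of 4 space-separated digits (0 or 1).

After press 1 at (3,1):
1 1 1 1
1 0 0 0
1 1 0 0
0 1 0 0
1 1 1 1

After press 2 at (1,3):
1 1 1 0
1 0 1 1
1 1 0 1
0 1 0 0
1 1 1 1

After press 3 at (2,2):
1 1 1 0
1 0 0 1
1 0 1 0
0 1 1 0
1 1 1 1

After press 4 at (4,2):
1 1 1 0
1 0 0 1
1 0 1 0
0 1 0 0
1 0 0 0

After press 5 at (1,2):
1 1 0 0
1 1 1 0
1 0 0 0
0 1 0 0
1 0 0 0

Answer: 1 1 0 0
1 1 1 0
1 0 0 0
0 1 0 0
1 0 0 0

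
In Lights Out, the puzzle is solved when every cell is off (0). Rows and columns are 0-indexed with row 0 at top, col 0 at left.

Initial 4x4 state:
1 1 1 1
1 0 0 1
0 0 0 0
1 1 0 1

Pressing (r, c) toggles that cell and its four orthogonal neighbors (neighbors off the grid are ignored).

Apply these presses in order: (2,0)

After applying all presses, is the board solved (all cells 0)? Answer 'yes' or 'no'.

Answer: no

Derivation:
After press 1 at (2,0):
1 1 1 1
0 0 0 1
1 1 0 0
0 1 0 1

Lights still on: 9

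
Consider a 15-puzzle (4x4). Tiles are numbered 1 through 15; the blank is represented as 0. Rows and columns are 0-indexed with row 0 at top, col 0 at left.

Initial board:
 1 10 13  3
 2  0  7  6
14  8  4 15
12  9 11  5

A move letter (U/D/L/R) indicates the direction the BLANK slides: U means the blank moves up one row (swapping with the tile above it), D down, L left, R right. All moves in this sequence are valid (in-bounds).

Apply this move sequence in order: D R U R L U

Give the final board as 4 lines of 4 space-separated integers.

After move 1 (D):
 1 10 13  3
 2  8  7  6
14  0  4 15
12  9 11  5

After move 2 (R):
 1 10 13  3
 2  8  7  6
14  4  0 15
12  9 11  5

After move 3 (U):
 1 10 13  3
 2  8  0  6
14  4  7 15
12  9 11  5

After move 4 (R):
 1 10 13  3
 2  8  6  0
14  4  7 15
12  9 11  5

After move 5 (L):
 1 10 13  3
 2  8  0  6
14  4  7 15
12  9 11  5

After move 6 (U):
 1 10  0  3
 2  8 13  6
14  4  7 15
12  9 11  5

Answer:  1 10  0  3
 2  8 13  6
14  4  7 15
12  9 11  5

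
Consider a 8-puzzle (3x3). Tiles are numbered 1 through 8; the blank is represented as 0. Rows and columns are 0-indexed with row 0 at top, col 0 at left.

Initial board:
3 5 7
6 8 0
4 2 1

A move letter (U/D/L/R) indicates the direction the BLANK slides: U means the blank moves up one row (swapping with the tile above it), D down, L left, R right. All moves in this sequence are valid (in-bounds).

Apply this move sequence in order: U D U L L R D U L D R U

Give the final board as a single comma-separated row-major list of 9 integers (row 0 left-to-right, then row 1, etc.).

Answer: 6, 0, 5, 8, 3, 7, 4, 2, 1

Derivation:
After move 1 (U):
3 5 0
6 8 7
4 2 1

After move 2 (D):
3 5 7
6 8 0
4 2 1

After move 3 (U):
3 5 0
6 8 7
4 2 1

After move 4 (L):
3 0 5
6 8 7
4 2 1

After move 5 (L):
0 3 5
6 8 7
4 2 1

After move 6 (R):
3 0 5
6 8 7
4 2 1

After move 7 (D):
3 8 5
6 0 7
4 2 1

After move 8 (U):
3 0 5
6 8 7
4 2 1

After move 9 (L):
0 3 5
6 8 7
4 2 1

After move 10 (D):
6 3 5
0 8 7
4 2 1

After move 11 (R):
6 3 5
8 0 7
4 2 1

After move 12 (U):
6 0 5
8 3 7
4 2 1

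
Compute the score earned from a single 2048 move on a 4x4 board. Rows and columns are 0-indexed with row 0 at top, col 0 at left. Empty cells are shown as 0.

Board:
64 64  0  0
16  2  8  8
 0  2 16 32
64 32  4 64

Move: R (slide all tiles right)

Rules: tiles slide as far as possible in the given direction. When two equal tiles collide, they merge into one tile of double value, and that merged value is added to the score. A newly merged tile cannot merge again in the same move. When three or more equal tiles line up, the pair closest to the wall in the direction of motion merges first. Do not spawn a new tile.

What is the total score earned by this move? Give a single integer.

Answer: 144

Derivation:
Slide right:
row 0: [64, 64, 0, 0] -> [0, 0, 0, 128]  score +128 (running 128)
row 1: [16, 2, 8, 8] -> [0, 16, 2, 16]  score +16 (running 144)
row 2: [0, 2, 16, 32] -> [0, 2, 16, 32]  score +0 (running 144)
row 3: [64, 32, 4, 64] -> [64, 32, 4, 64]  score +0 (running 144)
Board after move:
  0   0   0 128
  0  16   2  16
  0   2  16  32
 64  32   4  64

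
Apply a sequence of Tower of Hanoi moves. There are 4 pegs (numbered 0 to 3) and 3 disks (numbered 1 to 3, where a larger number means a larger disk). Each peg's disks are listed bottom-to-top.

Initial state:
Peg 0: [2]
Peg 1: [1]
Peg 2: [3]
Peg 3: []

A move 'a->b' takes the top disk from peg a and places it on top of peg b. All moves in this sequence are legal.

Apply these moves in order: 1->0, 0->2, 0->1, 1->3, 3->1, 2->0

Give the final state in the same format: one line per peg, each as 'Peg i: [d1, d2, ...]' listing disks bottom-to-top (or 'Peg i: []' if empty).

Answer: Peg 0: [1]
Peg 1: [2]
Peg 2: [3]
Peg 3: []

Derivation:
After move 1 (1->0):
Peg 0: [2, 1]
Peg 1: []
Peg 2: [3]
Peg 3: []

After move 2 (0->2):
Peg 0: [2]
Peg 1: []
Peg 2: [3, 1]
Peg 3: []

After move 3 (0->1):
Peg 0: []
Peg 1: [2]
Peg 2: [3, 1]
Peg 3: []

After move 4 (1->3):
Peg 0: []
Peg 1: []
Peg 2: [3, 1]
Peg 3: [2]

After move 5 (3->1):
Peg 0: []
Peg 1: [2]
Peg 2: [3, 1]
Peg 3: []

After move 6 (2->0):
Peg 0: [1]
Peg 1: [2]
Peg 2: [3]
Peg 3: []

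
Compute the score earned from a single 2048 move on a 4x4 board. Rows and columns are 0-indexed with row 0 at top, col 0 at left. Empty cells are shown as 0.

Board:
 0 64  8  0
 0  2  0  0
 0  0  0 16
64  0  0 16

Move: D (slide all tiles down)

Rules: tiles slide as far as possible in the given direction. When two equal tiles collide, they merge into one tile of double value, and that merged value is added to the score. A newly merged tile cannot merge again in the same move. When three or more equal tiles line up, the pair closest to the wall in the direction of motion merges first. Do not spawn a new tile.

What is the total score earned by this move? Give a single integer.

Slide down:
col 0: [0, 0, 0, 64] -> [0, 0, 0, 64]  score +0 (running 0)
col 1: [64, 2, 0, 0] -> [0, 0, 64, 2]  score +0 (running 0)
col 2: [8, 0, 0, 0] -> [0, 0, 0, 8]  score +0 (running 0)
col 3: [0, 0, 16, 16] -> [0, 0, 0, 32]  score +32 (running 32)
Board after move:
 0  0  0  0
 0  0  0  0
 0 64  0  0
64  2  8 32

Answer: 32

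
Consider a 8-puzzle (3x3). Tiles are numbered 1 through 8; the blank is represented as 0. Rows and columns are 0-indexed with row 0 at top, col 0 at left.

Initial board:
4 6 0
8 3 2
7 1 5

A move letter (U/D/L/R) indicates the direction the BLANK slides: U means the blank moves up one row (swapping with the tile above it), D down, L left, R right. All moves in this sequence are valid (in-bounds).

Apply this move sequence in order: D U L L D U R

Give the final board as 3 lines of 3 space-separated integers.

Answer: 4 0 6
8 3 2
7 1 5

Derivation:
After move 1 (D):
4 6 2
8 3 0
7 1 5

After move 2 (U):
4 6 0
8 3 2
7 1 5

After move 3 (L):
4 0 6
8 3 2
7 1 5

After move 4 (L):
0 4 6
8 3 2
7 1 5

After move 5 (D):
8 4 6
0 3 2
7 1 5

After move 6 (U):
0 4 6
8 3 2
7 1 5

After move 7 (R):
4 0 6
8 3 2
7 1 5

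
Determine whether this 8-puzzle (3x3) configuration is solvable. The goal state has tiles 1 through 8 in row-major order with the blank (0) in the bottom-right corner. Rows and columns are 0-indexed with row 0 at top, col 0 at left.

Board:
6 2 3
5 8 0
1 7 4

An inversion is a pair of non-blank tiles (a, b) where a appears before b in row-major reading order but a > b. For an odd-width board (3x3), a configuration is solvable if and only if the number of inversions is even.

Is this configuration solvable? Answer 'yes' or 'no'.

Answer: no

Derivation:
Inversions (pairs i<j in row-major order where tile[i] > tile[j] > 0): 13
13 is odd, so the puzzle is not solvable.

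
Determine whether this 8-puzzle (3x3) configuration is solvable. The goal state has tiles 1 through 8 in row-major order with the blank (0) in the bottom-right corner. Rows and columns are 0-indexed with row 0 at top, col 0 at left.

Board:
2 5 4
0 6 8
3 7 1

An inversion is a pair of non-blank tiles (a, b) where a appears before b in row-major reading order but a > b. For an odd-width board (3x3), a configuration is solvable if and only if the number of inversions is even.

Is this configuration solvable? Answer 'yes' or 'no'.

Answer: no

Derivation:
Inversions (pairs i<j in row-major order where tile[i] > tile[j] > 0): 13
13 is odd, so the puzzle is not solvable.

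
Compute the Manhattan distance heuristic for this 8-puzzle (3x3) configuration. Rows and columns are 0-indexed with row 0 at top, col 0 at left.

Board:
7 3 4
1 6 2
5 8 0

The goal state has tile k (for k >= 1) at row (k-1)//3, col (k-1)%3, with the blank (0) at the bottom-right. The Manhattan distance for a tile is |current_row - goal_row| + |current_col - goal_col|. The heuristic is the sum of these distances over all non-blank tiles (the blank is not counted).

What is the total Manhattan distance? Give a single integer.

Tile 7: at (0,0), goal (2,0), distance |0-2|+|0-0| = 2
Tile 3: at (0,1), goal (0,2), distance |0-0|+|1-2| = 1
Tile 4: at (0,2), goal (1,0), distance |0-1|+|2-0| = 3
Tile 1: at (1,0), goal (0,0), distance |1-0|+|0-0| = 1
Tile 6: at (1,1), goal (1,2), distance |1-1|+|1-2| = 1
Tile 2: at (1,2), goal (0,1), distance |1-0|+|2-1| = 2
Tile 5: at (2,0), goal (1,1), distance |2-1|+|0-1| = 2
Tile 8: at (2,1), goal (2,1), distance |2-2|+|1-1| = 0
Sum: 2 + 1 + 3 + 1 + 1 + 2 + 2 + 0 = 12

Answer: 12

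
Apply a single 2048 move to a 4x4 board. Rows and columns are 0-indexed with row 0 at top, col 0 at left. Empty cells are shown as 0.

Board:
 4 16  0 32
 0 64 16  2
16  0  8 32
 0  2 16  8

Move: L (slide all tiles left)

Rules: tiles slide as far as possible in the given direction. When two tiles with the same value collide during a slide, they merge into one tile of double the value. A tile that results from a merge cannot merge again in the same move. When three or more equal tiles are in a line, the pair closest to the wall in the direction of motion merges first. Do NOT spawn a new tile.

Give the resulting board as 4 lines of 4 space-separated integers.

Answer:  4 16 32  0
64 16  2  0
16  8 32  0
 2 16  8  0

Derivation:
Slide left:
row 0: [4, 16, 0, 32] -> [4, 16, 32, 0]
row 1: [0, 64, 16, 2] -> [64, 16, 2, 0]
row 2: [16, 0, 8, 32] -> [16, 8, 32, 0]
row 3: [0, 2, 16, 8] -> [2, 16, 8, 0]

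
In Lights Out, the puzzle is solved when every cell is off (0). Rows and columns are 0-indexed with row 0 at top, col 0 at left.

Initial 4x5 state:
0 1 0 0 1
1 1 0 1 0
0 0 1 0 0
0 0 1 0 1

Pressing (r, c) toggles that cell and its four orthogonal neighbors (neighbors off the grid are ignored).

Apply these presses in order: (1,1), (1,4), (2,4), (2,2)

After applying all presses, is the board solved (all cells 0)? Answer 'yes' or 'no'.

After press 1 at (1,1):
0 0 0 0 1
0 0 1 1 0
0 1 1 0 0
0 0 1 0 1

After press 2 at (1,4):
0 0 0 0 0
0 0 1 0 1
0 1 1 0 1
0 0 1 0 1

After press 3 at (2,4):
0 0 0 0 0
0 0 1 0 0
0 1 1 1 0
0 0 1 0 0

After press 4 at (2,2):
0 0 0 0 0
0 0 0 0 0
0 0 0 0 0
0 0 0 0 0

Lights still on: 0

Answer: yes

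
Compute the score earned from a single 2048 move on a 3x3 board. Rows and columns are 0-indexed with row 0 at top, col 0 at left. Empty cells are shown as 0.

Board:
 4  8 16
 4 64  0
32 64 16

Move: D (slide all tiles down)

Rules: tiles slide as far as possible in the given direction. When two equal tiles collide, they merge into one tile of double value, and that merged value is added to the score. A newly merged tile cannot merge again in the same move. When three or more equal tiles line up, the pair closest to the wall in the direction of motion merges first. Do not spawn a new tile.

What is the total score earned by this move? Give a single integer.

Slide down:
col 0: [4, 4, 32] -> [0, 8, 32]  score +8 (running 8)
col 1: [8, 64, 64] -> [0, 8, 128]  score +128 (running 136)
col 2: [16, 0, 16] -> [0, 0, 32]  score +32 (running 168)
Board after move:
  0   0   0
  8   8   0
 32 128  32

Answer: 168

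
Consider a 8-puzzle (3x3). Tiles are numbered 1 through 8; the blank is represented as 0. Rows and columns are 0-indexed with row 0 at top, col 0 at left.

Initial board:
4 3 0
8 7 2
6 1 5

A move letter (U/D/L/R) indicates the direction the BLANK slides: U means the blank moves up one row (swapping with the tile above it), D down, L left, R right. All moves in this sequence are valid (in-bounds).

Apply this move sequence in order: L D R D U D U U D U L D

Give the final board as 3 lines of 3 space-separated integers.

After move 1 (L):
4 0 3
8 7 2
6 1 5

After move 2 (D):
4 7 3
8 0 2
6 1 5

After move 3 (R):
4 7 3
8 2 0
6 1 5

After move 4 (D):
4 7 3
8 2 5
6 1 0

After move 5 (U):
4 7 3
8 2 0
6 1 5

After move 6 (D):
4 7 3
8 2 5
6 1 0

After move 7 (U):
4 7 3
8 2 0
6 1 5

After move 8 (U):
4 7 0
8 2 3
6 1 5

After move 9 (D):
4 7 3
8 2 0
6 1 5

After move 10 (U):
4 7 0
8 2 3
6 1 5

After move 11 (L):
4 0 7
8 2 3
6 1 5

After move 12 (D):
4 2 7
8 0 3
6 1 5

Answer: 4 2 7
8 0 3
6 1 5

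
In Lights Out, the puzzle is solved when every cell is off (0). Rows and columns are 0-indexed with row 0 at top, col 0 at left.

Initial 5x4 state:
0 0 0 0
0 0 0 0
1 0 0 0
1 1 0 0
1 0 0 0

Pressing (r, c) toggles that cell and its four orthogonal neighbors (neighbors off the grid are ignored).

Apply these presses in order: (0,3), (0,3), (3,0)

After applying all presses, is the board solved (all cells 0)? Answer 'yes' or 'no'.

Answer: yes

Derivation:
After press 1 at (0,3):
0 0 1 1
0 0 0 1
1 0 0 0
1 1 0 0
1 0 0 0

After press 2 at (0,3):
0 0 0 0
0 0 0 0
1 0 0 0
1 1 0 0
1 0 0 0

After press 3 at (3,0):
0 0 0 0
0 0 0 0
0 0 0 0
0 0 0 0
0 0 0 0

Lights still on: 0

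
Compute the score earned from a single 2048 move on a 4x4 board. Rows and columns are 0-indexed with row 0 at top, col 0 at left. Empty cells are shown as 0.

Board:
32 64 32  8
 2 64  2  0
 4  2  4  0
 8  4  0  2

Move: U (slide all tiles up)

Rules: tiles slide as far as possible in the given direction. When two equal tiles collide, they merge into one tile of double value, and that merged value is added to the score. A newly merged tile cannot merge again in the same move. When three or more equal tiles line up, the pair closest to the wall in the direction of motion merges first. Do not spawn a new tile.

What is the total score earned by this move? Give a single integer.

Answer: 128

Derivation:
Slide up:
col 0: [32, 2, 4, 8] -> [32, 2, 4, 8]  score +0 (running 0)
col 1: [64, 64, 2, 4] -> [128, 2, 4, 0]  score +128 (running 128)
col 2: [32, 2, 4, 0] -> [32, 2, 4, 0]  score +0 (running 128)
col 3: [8, 0, 0, 2] -> [8, 2, 0, 0]  score +0 (running 128)
Board after move:
 32 128  32   8
  2   2   2   2
  4   4   4   0
  8   0   0   0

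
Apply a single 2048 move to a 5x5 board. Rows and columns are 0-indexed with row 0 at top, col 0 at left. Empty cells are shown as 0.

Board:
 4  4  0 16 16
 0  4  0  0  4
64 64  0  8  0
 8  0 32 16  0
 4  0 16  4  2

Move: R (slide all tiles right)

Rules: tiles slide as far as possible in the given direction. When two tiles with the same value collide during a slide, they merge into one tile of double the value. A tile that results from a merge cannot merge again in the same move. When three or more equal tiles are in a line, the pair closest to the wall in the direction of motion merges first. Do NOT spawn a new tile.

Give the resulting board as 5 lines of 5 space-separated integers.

Answer:   0   0   0   8  32
  0   0   0   0   8
  0   0   0 128   8
  0   0   8  32  16
  0   4  16   4   2

Derivation:
Slide right:
row 0: [4, 4, 0, 16, 16] -> [0, 0, 0, 8, 32]
row 1: [0, 4, 0, 0, 4] -> [0, 0, 0, 0, 8]
row 2: [64, 64, 0, 8, 0] -> [0, 0, 0, 128, 8]
row 3: [8, 0, 32, 16, 0] -> [0, 0, 8, 32, 16]
row 4: [4, 0, 16, 4, 2] -> [0, 4, 16, 4, 2]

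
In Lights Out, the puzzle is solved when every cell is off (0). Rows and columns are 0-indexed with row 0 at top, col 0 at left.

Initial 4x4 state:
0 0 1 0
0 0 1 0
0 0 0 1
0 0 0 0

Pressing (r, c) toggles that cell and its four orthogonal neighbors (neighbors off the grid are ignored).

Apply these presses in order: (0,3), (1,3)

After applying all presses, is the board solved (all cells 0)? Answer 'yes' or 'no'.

Answer: yes

Derivation:
After press 1 at (0,3):
0 0 0 1
0 0 1 1
0 0 0 1
0 0 0 0

After press 2 at (1,3):
0 0 0 0
0 0 0 0
0 0 0 0
0 0 0 0

Lights still on: 0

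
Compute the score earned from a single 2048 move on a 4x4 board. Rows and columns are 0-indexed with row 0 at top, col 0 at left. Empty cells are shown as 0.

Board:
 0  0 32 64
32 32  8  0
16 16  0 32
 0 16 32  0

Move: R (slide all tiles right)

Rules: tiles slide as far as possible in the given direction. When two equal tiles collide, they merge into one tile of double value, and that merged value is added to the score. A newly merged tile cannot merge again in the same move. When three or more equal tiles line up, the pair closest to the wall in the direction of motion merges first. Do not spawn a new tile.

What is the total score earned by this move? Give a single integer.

Answer: 96

Derivation:
Slide right:
row 0: [0, 0, 32, 64] -> [0, 0, 32, 64]  score +0 (running 0)
row 1: [32, 32, 8, 0] -> [0, 0, 64, 8]  score +64 (running 64)
row 2: [16, 16, 0, 32] -> [0, 0, 32, 32]  score +32 (running 96)
row 3: [0, 16, 32, 0] -> [0, 0, 16, 32]  score +0 (running 96)
Board after move:
 0  0 32 64
 0  0 64  8
 0  0 32 32
 0  0 16 32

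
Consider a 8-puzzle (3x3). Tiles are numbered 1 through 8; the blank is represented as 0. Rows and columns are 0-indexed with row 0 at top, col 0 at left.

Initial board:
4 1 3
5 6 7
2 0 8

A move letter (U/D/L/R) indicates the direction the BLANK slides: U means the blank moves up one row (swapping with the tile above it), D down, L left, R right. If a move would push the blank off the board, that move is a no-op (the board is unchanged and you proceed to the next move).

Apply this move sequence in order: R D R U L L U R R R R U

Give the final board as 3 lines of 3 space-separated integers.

After move 1 (R):
4 1 3
5 6 7
2 8 0

After move 2 (D):
4 1 3
5 6 7
2 8 0

After move 3 (R):
4 1 3
5 6 7
2 8 0

After move 4 (U):
4 1 3
5 6 0
2 8 7

After move 5 (L):
4 1 3
5 0 6
2 8 7

After move 6 (L):
4 1 3
0 5 6
2 8 7

After move 7 (U):
0 1 3
4 5 6
2 8 7

After move 8 (R):
1 0 3
4 5 6
2 8 7

After move 9 (R):
1 3 0
4 5 6
2 8 7

After move 10 (R):
1 3 0
4 5 6
2 8 7

After move 11 (R):
1 3 0
4 5 6
2 8 7

After move 12 (U):
1 3 0
4 5 6
2 8 7

Answer: 1 3 0
4 5 6
2 8 7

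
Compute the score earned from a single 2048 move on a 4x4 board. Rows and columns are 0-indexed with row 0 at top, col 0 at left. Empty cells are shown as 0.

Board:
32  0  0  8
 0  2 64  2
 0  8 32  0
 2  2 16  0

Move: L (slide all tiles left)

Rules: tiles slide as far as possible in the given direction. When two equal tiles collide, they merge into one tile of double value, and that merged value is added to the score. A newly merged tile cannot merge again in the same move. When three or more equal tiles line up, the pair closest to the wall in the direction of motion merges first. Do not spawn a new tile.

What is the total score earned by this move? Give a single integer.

Slide left:
row 0: [32, 0, 0, 8] -> [32, 8, 0, 0]  score +0 (running 0)
row 1: [0, 2, 64, 2] -> [2, 64, 2, 0]  score +0 (running 0)
row 2: [0, 8, 32, 0] -> [8, 32, 0, 0]  score +0 (running 0)
row 3: [2, 2, 16, 0] -> [4, 16, 0, 0]  score +4 (running 4)
Board after move:
32  8  0  0
 2 64  2  0
 8 32  0  0
 4 16  0  0

Answer: 4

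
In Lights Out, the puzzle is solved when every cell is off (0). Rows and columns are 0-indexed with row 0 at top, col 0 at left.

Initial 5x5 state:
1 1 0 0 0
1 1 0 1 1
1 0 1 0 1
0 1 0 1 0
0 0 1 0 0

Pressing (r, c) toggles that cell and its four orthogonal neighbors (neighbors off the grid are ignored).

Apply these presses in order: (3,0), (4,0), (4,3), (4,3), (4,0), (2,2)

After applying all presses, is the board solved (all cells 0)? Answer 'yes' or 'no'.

After press 1 at (3,0):
1 1 0 0 0
1 1 0 1 1
0 0 1 0 1
1 0 0 1 0
1 0 1 0 0

After press 2 at (4,0):
1 1 0 0 0
1 1 0 1 1
0 0 1 0 1
0 0 0 1 0
0 1 1 0 0

After press 3 at (4,3):
1 1 0 0 0
1 1 0 1 1
0 0 1 0 1
0 0 0 0 0
0 1 0 1 1

After press 4 at (4,3):
1 1 0 0 0
1 1 0 1 1
0 0 1 0 1
0 0 0 1 0
0 1 1 0 0

After press 5 at (4,0):
1 1 0 0 0
1 1 0 1 1
0 0 1 0 1
1 0 0 1 0
1 0 1 0 0

After press 6 at (2,2):
1 1 0 0 0
1 1 1 1 1
0 1 0 1 1
1 0 1 1 0
1 0 1 0 0

Lights still on: 15

Answer: no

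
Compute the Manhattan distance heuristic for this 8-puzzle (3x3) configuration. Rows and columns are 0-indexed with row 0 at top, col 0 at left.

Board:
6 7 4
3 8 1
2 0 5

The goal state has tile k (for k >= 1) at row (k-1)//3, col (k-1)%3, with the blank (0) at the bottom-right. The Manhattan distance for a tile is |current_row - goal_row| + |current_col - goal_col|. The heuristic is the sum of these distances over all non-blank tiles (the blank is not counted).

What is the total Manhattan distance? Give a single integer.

Answer: 21

Derivation:
Tile 6: (0,0)->(1,2) = 3
Tile 7: (0,1)->(2,0) = 3
Tile 4: (0,2)->(1,0) = 3
Tile 3: (1,0)->(0,2) = 3
Tile 8: (1,1)->(2,1) = 1
Tile 1: (1,2)->(0,0) = 3
Tile 2: (2,0)->(0,1) = 3
Tile 5: (2,2)->(1,1) = 2
Sum: 3 + 3 + 3 + 3 + 1 + 3 + 3 + 2 = 21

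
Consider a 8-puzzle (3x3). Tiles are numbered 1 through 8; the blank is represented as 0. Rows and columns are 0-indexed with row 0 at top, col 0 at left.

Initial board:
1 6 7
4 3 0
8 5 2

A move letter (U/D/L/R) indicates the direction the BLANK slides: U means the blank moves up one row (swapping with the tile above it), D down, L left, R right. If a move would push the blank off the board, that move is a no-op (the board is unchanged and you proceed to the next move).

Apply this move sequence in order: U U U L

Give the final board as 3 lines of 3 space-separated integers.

After move 1 (U):
1 6 0
4 3 7
8 5 2

After move 2 (U):
1 6 0
4 3 7
8 5 2

After move 3 (U):
1 6 0
4 3 7
8 5 2

After move 4 (L):
1 0 6
4 3 7
8 5 2

Answer: 1 0 6
4 3 7
8 5 2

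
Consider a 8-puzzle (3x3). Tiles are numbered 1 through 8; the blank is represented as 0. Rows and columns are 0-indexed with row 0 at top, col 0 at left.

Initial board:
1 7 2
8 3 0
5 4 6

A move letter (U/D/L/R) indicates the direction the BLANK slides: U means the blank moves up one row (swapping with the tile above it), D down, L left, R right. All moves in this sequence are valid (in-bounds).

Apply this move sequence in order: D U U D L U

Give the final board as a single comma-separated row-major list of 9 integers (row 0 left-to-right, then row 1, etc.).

After move 1 (D):
1 7 2
8 3 6
5 4 0

After move 2 (U):
1 7 2
8 3 0
5 4 6

After move 3 (U):
1 7 0
8 3 2
5 4 6

After move 4 (D):
1 7 2
8 3 0
5 4 6

After move 5 (L):
1 7 2
8 0 3
5 4 6

After move 6 (U):
1 0 2
8 7 3
5 4 6

Answer: 1, 0, 2, 8, 7, 3, 5, 4, 6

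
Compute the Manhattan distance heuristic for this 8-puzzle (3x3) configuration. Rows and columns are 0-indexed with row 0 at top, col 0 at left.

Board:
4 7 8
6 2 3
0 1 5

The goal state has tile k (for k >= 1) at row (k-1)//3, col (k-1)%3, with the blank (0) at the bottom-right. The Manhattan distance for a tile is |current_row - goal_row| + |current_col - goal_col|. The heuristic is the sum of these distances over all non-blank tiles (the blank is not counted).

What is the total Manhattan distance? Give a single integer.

Tile 4: (0,0)->(1,0) = 1
Tile 7: (0,1)->(2,0) = 3
Tile 8: (0,2)->(2,1) = 3
Tile 6: (1,0)->(1,2) = 2
Tile 2: (1,1)->(0,1) = 1
Tile 3: (1,2)->(0,2) = 1
Tile 1: (2,1)->(0,0) = 3
Tile 5: (2,2)->(1,1) = 2
Sum: 1 + 3 + 3 + 2 + 1 + 1 + 3 + 2 = 16

Answer: 16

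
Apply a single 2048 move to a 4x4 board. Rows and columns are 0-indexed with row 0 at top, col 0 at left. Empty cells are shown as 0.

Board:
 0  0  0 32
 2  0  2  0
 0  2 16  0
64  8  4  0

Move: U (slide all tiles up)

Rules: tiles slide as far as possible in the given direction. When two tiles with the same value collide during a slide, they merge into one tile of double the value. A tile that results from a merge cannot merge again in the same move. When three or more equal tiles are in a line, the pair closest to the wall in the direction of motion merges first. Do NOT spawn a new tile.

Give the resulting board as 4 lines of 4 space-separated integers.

Slide up:
col 0: [0, 2, 0, 64] -> [2, 64, 0, 0]
col 1: [0, 0, 2, 8] -> [2, 8, 0, 0]
col 2: [0, 2, 16, 4] -> [2, 16, 4, 0]
col 3: [32, 0, 0, 0] -> [32, 0, 0, 0]

Answer:  2  2  2 32
64  8 16  0
 0  0  4  0
 0  0  0  0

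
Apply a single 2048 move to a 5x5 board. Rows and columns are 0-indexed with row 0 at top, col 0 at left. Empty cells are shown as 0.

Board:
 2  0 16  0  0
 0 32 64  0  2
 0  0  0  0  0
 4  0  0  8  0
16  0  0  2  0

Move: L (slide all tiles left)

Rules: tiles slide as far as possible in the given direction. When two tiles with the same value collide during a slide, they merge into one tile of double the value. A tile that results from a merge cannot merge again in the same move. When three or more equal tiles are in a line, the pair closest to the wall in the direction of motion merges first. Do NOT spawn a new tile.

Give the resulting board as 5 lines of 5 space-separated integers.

Answer:  2 16  0  0  0
32 64  2  0  0
 0  0  0  0  0
 4  8  0  0  0
16  2  0  0  0

Derivation:
Slide left:
row 0: [2, 0, 16, 0, 0] -> [2, 16, 0, 0, 0]
row 1: [0, 32, 64, 0, 2] -> [32, 64, 2, 0, 0]
row 2: [0, 0, 0, 0, 0] -> [0, 0, 0, 0, 0]
row 3: [4, 0, 0, 8, 0] -> [4, 8, 0, 0, 0]
row 4: [16, 0, 0, 2, 0] -> [16, 2, 0, 0, 0]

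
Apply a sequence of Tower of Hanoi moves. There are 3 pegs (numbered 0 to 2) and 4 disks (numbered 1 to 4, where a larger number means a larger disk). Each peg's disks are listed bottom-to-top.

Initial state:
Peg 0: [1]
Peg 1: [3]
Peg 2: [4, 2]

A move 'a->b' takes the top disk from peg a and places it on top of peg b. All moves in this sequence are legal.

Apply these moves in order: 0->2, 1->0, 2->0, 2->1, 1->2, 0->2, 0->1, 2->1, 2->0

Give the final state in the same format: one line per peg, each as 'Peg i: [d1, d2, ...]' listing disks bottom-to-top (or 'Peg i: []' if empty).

After move 1 (0->2):
Peg 0: []
Peg 1: [3]
Peg 2: [4, 2, 1]

After move 2 (1->0):
Peg 0: [3]
Peg 1: []
Peg 2: [4, 2, 1]

After move 3 (2->0):
Peg 0: [3, 1]
Peg 1: []
Peg 2: [4, 2]

After move 4 (2->1):
Peg 0: [3, 1]
Peg 1: [2]
Peg 2: [4]

After move 5 (1->2):
Peg 0: [3, 1]
Peg 1: []
Peg 2: [4, 2]

After move 6 (0->2):
Peg 0: [3]
Peg 1: []
Peg 2: [4, 2, 1]

After move 7 (0->1):
Peg 0: []
Peg 1: [3]
Peg 2: [4, 2, 1]

After move 8 (2->1):
Peg 0: []
Peg 1: [3, 1]
Peg 2: [4, 2]

After move 9 (2->0):
Peg 0: [2]
Peg 1: [3, 1]
Peg 2: [4]

Answer: Peg 0: [2]
Peg 1: [3, 1]
Peg 2: [4]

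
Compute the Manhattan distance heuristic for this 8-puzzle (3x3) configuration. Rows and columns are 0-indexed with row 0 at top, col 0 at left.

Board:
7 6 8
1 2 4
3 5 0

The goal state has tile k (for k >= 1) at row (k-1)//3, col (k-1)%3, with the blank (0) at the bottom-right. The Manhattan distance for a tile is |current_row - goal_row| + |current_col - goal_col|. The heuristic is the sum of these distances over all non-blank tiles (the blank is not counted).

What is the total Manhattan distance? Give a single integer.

Tile 7: (0,0)->(2,0) = 2
Tile 6: (0,1)->(1,2) = 2
Tile 8: (0,2)->(2,1) = 3
Tile 1: (1,0)->(0,0) = 1
Tile 2: (1,1)->(0,1) = 1
Tile 4: (1,2)->(1,0) = 2
Tile 3: (2,0)->(0,2) = 4
Tile 5: (2,1)->(1,1) = 1
Sum: 2 + 2 + 3 + 1 + 1 + 2 + 4 + 1 = 16

Answer: 16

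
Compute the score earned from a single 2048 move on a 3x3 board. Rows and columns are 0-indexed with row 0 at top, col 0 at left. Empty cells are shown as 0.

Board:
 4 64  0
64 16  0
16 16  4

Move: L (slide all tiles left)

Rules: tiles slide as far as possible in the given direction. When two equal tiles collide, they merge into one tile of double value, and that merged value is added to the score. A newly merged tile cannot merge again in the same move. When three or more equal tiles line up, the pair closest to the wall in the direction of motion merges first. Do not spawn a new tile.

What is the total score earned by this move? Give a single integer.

Answer: 32

Derivation:
Slide left:
row 0: [4, 64, 0] -> [4, 64, 0]  score +0 (running 0)
row 1: [64, 16, 0] -> [64, 16, 0]  score +0 (running 0)
row 2: [16, 16, 4] -> [32, 4, 0]  score +32 (running 32)
Board after move:
 4 64  0
64 16  0
32  4  0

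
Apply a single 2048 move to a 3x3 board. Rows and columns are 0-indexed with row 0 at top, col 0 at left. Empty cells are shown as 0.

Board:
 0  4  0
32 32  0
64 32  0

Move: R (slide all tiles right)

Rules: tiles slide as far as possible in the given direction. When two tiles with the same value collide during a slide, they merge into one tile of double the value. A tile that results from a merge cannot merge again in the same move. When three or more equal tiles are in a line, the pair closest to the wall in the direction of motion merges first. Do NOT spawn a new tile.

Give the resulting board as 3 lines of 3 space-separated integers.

Slide right:
row 0: [0, 4, 0] -> [0, 0, 4]
row 1: [32, 32, 0] -> [0, 0, 64]
row 2: [64, 32, 0] -> [0, 64, 32]

Answer:  0  0  4
 0  0 64
 0 64 32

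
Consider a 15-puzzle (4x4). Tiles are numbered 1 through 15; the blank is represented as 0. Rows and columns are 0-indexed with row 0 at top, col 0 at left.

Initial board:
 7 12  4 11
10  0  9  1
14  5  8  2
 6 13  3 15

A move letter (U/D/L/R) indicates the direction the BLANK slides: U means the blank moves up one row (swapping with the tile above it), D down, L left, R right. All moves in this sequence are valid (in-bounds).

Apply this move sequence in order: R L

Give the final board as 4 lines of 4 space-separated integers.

After move 1 (R):
 7 12  4 11
10  9  0  1
14  5  8  2
 6 13  3 15

After move 2 (L):
 7 12  4 11
10  0  9  1
14  5  8  2
 6 13  3 15

Answer:  7 12  4 11
10  0  9  1
14  5  8  2
 6 13  3 15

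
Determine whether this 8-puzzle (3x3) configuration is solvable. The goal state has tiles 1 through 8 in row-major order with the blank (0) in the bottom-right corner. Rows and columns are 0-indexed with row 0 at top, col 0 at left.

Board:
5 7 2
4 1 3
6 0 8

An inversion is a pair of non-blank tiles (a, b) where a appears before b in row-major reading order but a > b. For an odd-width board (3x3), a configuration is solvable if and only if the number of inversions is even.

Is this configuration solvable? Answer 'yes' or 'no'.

Answer: yes

Derivation:
Inversions (pairs i<j in row-major order where tile[i] > tile[j] > 0): 12
12 is even, so the puzzle is solvable.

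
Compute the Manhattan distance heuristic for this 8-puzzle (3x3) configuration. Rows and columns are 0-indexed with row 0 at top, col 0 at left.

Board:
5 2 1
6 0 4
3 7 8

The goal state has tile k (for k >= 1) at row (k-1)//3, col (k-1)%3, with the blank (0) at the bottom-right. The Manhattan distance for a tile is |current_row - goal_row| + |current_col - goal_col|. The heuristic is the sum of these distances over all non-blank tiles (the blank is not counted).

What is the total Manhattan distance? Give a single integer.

Answer: 14

Derivation:
Tile 5: (0,0)->(1,1) = 2
Tile 2: (0,1)->(0,1) = 0
Tile 1: (0,2)->(0,0) = 2
Tile 6: (1,0)->(1,2) = 2
Tile 4: (1,2)->(1,0) = 2
Tile 3: (2,0)->(0,2) = 4
Tile 7: (2,1)->(2,0) = 1
Tile 8: (2,2)->(2,1) = 1
Sum: 2 + 0 + 2 + 2 + 2 + 4 + 1 + 1 = 14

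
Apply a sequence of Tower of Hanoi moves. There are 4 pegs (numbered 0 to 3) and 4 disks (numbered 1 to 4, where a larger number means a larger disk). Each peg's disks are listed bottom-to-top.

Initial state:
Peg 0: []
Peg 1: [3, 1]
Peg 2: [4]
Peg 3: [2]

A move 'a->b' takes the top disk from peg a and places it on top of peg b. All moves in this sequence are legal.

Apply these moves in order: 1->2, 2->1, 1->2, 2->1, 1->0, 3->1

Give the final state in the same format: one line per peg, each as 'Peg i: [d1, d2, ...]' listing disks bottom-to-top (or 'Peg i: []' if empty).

After move 1 (1->2):
Peg 0: []
Peg 1: [3]
Peg 2: [4, 1]
Peg 3: [2]

After move 2 (2->1):
Peg 0: []
Peg 1: [3, 1]
Peg 2: [4]
Peg 3: [2]

After move 3 (1->2):
Peg 0: []
Peg 1: [3]
Peg 2: [4, 1]
Peg 3: [2]

After move 4 (2->1):
Peg 0: []
Peg 1: [3, 1]
Peg 2: [4]
Peg 3: [2]

After move 5 (1->0):
Peg 0: [1]
Peg 1: [3]
Peg 2: [4]
Peg 3: [2]

After move 6 (3->1):
Peg 0: [1]
Peg 1: [3, 2]
Peg 2: [4]
Peg 3: []

Answer: Peg 0: [1]
Peg 1: [3, 2]
Peg 2: [4]
Peg 3: []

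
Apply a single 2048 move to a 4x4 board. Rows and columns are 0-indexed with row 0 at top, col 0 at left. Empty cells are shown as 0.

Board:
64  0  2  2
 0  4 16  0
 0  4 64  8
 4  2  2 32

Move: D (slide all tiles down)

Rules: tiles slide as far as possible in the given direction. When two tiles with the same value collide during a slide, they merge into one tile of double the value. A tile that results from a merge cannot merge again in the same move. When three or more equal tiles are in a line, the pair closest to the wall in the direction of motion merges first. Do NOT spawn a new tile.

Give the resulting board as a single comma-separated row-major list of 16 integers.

Answer: 0, 0, 2, 0, 0, 0, 16, 2, 64, 8, 64, 8, 4, 2, 2, 32

Derivation:
Slide down:
col 0: [64, 0, 0, 4] -> [0, 0, 64, 4]
col 1: [0, 4, 4, 2] -> [0, 0, 8, 2]
col 2: [2, 16, 64, 2] -> [2, 16, 64, 2]
col 3: [2, 0, 8, 32] -> [0, 2, 8, 32]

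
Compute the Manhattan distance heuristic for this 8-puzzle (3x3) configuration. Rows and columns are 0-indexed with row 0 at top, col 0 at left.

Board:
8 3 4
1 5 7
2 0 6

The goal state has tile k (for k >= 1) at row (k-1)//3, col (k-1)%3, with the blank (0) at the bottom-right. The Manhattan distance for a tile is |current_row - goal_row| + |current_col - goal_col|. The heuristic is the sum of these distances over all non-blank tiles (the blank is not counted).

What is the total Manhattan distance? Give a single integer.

Tile 8: (0,0)->(2,1) = 3
Tile 3: (0,1)->(0,2) = 1
Tile 4: (0,2)->(1,0) = 3
Tile 1: (1,0)->(0,0) = 1
Tile 5: (1,1)->(1,1) = 0
Tile 7: (1,2)->(2,0) = 3
Tile 2: (2,0)->(0,1) = 3
Tile 6: (2,2)->(1,2) = 1
Sum: 3 + 1 + 3 + 1 + 0 + 3 + 3 + 1 = 15

Answer: 15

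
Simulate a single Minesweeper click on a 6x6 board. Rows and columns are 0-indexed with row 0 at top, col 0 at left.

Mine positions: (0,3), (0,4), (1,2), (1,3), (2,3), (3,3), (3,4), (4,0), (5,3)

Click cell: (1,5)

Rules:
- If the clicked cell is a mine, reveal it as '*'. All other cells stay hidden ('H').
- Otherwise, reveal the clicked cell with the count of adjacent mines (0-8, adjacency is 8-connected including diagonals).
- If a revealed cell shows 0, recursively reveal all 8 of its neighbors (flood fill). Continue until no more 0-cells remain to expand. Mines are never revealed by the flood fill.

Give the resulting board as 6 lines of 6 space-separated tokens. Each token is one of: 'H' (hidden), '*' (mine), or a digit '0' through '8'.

H H H H H H
H H H H H 1
H H H H H H
H H H H H H
H H H H H H
H H H H H H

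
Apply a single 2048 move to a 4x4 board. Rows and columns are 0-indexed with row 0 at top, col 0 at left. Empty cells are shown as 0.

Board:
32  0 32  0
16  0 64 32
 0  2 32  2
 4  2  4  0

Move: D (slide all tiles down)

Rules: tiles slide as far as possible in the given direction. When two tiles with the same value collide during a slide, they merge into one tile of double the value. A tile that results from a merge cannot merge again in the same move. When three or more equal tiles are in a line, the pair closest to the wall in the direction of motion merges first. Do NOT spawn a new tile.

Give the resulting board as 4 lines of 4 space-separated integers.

Slide down:
col 0: [32, 16, 0, 4] -> [0, 32, 16, 4]
col 1: [0, 0, 2, 2] -> [0, 0, 0, 4]
col 2: [32, 64, 32, 4] -> [32, 64, 32, 4]
col 3: [0, 32, 2, 0] -> [0, 0, 32, 2]

Answer:  0  0 32  0
32  0 64  0
16  0 32 32
 4  4  4  2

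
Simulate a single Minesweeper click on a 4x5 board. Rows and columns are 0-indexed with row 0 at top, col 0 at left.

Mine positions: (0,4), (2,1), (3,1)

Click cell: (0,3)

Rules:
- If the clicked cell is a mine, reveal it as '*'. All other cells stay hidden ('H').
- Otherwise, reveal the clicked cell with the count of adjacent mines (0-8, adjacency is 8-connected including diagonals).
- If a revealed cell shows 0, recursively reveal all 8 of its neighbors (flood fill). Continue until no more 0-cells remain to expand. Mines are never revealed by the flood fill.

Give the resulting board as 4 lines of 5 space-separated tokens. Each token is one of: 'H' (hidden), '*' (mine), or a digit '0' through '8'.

H H H 1 H
H H H H H
H H H H H
H H H H H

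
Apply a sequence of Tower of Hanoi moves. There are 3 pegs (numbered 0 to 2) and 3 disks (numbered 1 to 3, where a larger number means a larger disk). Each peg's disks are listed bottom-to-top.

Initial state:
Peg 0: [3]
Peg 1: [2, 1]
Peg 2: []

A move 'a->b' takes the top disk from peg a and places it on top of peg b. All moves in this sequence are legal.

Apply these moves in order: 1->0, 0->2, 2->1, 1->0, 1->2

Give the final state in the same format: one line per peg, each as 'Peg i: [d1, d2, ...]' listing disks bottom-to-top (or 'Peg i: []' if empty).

After move 1 (1->0):
Peg 0: [3, 1]
Peg 1: [2]
Peg 2: []

After move 2 (0->2):
Peg 0: [3]
Peg 1: [2]
Peg 2: [1]

After move 3 (2->1):
Peg 0: [3]
Peg 1: [2, 1]
Peg 2: []

After move 4 (1->0):
Peg 0: [3, 1]
Peg 1: [2]
Peg 2: []

After move 5 (1->2):
Peg 0: [3, 1]
Peg 1: []
Peg 2: [2]

Answer: Peg 0: [3, 1]
Peg 1: []
Peg 2: [2]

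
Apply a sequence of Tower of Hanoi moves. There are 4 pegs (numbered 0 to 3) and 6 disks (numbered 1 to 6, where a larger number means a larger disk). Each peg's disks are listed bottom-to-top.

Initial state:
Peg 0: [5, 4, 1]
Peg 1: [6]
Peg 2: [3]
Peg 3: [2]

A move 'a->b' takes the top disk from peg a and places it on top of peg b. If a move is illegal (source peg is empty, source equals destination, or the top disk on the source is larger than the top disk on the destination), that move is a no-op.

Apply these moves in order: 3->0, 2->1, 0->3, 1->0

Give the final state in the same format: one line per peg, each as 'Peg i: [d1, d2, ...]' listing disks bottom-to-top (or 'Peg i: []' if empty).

Answer: Peg 0: [5, 4, 3]
Peg 1: [6]
Peg 2: []
Peg 3: [2, 1]

Derivation:
After move 1 (3->0):
Peg 0: [5, 4, 1]
Peg 1: [6]
Peg 2: [3]
Peg 3: [2]

After move 2 (2->1):
Peg 0: [5, 4, 1]
Peg 1: [6, 3]
Peg 2: []
Peg 3: [2]

After move 3 (0->3):
Peg 0: [5, 4]
Peg 1: [6, 3]
Peg 2: []
Peg 3: [2, 1]

After move 4 (1->0):
Peg 0: [5, 4, 3]
Peg 1: [6]
Peg 2: []
Peg 3: [2, 1]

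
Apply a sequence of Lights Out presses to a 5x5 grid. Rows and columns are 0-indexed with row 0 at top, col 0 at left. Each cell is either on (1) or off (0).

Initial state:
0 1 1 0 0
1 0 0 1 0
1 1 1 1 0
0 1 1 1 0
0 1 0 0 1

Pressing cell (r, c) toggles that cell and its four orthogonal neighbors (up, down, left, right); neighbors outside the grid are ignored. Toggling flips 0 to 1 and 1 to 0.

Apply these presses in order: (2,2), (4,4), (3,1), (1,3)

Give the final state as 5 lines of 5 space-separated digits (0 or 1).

After press 1 at (2,2):
0 1 1 0 0
1 0 1 1 0
1 0 0 0 0
0 1 0 1 0
0 1 0 0 1

After press 2 at (4,4):
0 1 1 0 0
1 0 1 1 0
1 0 0 0 0
0 1 0 1 1
0 1 0 1 0

After press 3 at (3,1):
0 1 1 0 0
1 0 1 1 0
1 1 0 0 0
1 0 1 1 1
0 0 0 1 0

After press 4 at (1,3):
0 1 1 1 0
1 0 0 0 1
1 1 0 1 0
1 0 1 1 1
0 0 0 1 0

Answer: 0 1 1 1 0
1 0 0 0 1
1 1 0 1 0
1 0 1 1 1
0 0 0 1 0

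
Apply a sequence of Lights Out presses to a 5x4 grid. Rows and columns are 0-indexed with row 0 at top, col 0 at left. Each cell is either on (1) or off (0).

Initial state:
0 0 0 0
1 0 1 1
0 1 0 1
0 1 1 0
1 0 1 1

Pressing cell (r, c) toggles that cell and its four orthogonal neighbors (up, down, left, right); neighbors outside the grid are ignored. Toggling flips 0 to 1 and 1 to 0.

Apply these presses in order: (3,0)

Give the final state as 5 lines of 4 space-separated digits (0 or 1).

Answer: 0 0 0 0
1 0 1 1
1 1 0 1
1 0 1 0
0 0 1 1

Derivation:
After press 1 at (3,0):
0 0 0 0
1 0 1 1
1 1 0 1
1 0 1 0
0 0 1 1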